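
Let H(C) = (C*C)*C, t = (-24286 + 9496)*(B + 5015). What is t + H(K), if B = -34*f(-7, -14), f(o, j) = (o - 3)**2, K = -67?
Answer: -24186613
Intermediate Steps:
f(o, j) = (-3 + o)**2
B = -3400 (B = -34*(-3 - 7)**2 = -34*(-10)**2 = -34*100 = -3400)
t = -23885850 (t = (-24286 + 9496)*(-3400 + 5015) = -14790*1615 = -23885850)
H(C) = C**3 (H(C) = C**2*C = C**3)
t + H(K) = -23885850 + (-67)**3 = -23885850 - 300763 = -24186613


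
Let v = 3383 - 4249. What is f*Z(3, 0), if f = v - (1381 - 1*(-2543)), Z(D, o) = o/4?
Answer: 0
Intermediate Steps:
Z(D, o) = o/4 (Z(D, o) = o*(¼) = o/4)
v = -866
f = -4790 (f = -866 - (1381 - 1*(-2543)) = -866 - (1381 + 2543) = -866 - 1*3924 = -866 - 3924 = -4790)
f*Z(3, 0) = -2395*0/2 = -4790*0 = 0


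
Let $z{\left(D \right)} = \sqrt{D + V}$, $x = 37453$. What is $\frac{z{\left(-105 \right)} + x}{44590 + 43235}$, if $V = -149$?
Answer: $\frac{37453}{87825} + \frac{i \sqrt{254}}{87825} \approx 0.42645 + 0.00018147 i$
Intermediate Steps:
$z{\left(D \right)} = \sqrt{-149 + D}$ ($z{\left(D \right)} = \sqrt{D - 149} = \sqrt{-149 + D}$)
$\frac{z{\left(-105 \right)} + x}{44590 + 43235} = \frac{\sqrt{-149 - 105} + 37453}{44590 + 43235} = \frac{\sqrt{-254} + 37453}{87825} = \left(i \sqrt{254} + 37453\right) \frac{1}{87825} = \left(37453 + i \sqrt{254}\right) \frac{1}{87825} = \frac{37453}{87825} + \frac{i \sqrt{254}}{87825}$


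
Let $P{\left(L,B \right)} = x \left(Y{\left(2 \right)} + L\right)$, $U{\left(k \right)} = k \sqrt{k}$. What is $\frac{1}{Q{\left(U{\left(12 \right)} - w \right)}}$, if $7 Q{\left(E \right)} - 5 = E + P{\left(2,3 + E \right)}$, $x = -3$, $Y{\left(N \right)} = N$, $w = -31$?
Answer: $- \frac{7}{48} + \frac{7 \sqrt{3}}{48} \approx 0.10676$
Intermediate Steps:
$U{\left(k \right)} = k^{\frac{3}{2}}$
$P{\left(L,B \right)} = -6 - 3 L$ ($P{\left(L,B \right)} = - 3 \left(2 + L\right) = -6 - 3 L$)
$Q{\left(E \right)} = -1 + \frac{E}{7}$ ($Q{\left(E \right)} = \frac{5}{7} + \frac{E - 12}{7} = \frac{5}{7} + \frac{-12 + E}{7} = \frac{5}{7} + \left(- \frac{12}{7} + \frac{E}{7}\right) = -1 + \frac{E}{7}$)
$\frac{1}{Q{\left(U{\left(12 \right)} - w \right)}} = \frac{1}{-1 + \frac{12^{\frac{3}{2}} - -31}{7}} = \frac{1}{-1 + \frac{24 \sqrt{3} + 31}{7}} = \frac{1}{-1 + \frac{31 + 24 \sqrt{3}}{7}} = \frac{1}{-1 + \left(\frac{31}{7} + \frac{24 \sqrt{3}}{7}\right)} = \frac{1}{\frac{24}{7} + \frac{24 \sqrt{3}}{7}}$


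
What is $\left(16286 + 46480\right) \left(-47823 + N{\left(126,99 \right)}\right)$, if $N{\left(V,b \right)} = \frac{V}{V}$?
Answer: $-3001595652$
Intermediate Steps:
$N{\left(V,b \right)} = 1$
$\left(16286 + 46480\right) \left(-47823 + N{\left(126,99 \right)}\right) = \left(16286 + 46480\right) \left(-47823 + 1\right) = 62766 \left(-47822\right) = -3001595652$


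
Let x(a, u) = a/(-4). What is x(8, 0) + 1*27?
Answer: 25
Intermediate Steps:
x(a, u) = -a/4 (x(a, u) = a*(-¼) = -a/4)
x(8, 0) + 1*27 = -¼*8 + 1*27 = -2 + 27 = 25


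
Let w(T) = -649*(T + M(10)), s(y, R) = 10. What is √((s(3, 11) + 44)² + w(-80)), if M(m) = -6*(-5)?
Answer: √35366 ≈ 188.06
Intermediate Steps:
M(m) = 30
w(T) = -19470 - 649*T (w(T) = -649*(T + 30) = -649*(30 + T) = -19470 - 649*T)
√((s(3, 11) + 44)² + w(-80)) = √((10 + 44)² + (-19470 - 649*(-80))) = √(54² + (-19470 + 51920)) = √(2916 + 32450) = √35366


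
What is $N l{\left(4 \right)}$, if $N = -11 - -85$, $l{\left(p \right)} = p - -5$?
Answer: $666$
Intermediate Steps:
$l{\left(p \right)} = 5 + p$ ($l{\left(p \right)} = p + 5 = 5 + p$)
$N = 74$ ($N = -11 + 85 = 74$)
$N l{\left(4 \right)} = 74 \left(5 + 4\right) = 74 \cdot 9 = 666$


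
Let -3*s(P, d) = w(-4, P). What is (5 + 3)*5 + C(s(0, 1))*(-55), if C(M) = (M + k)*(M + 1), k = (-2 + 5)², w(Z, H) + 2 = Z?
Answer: -1775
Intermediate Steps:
w(Z, H) = -2 + Z
s(P, d) = 2 (s(P, d) = -(-2 - 4)/3 = -⅓*(-6) = 2)
k = 9 (k = 3² = 9)
C(M) = (1 + M)*(9 + M) (C(M) = (M + 9)*(M + 1) = (9 + M)*(1 + M) = (1 + M)*(9 + M))
(5 + 3)*5 + C(s(0, 1))*(-55) = (5 + 3)*5 + (9 + 2² + 10*2)*(-55) = 8*5 + (9 + 4 + 20)*(-55) = 40 + 33*(-55) = 40 - 1815 = -1775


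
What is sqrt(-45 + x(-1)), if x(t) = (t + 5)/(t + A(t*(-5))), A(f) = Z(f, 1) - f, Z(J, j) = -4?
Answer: I*sqrt(1135)/5 ≈ 6.738*I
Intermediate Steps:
A(f) = -4 - f
x(t) = (5 + t)/(-4 + 6*t) (x(t) = (t + 5)/(t + (-4 - t*(-5))) = (5 + t)/(t + (-4 - (-5)*t)) = (5 + t)/(t + (-4 + 5*t)) = (5 + t)/(-4 + 6*t))
sqrt(-45 + x(-1)) = sqrt(-45 + (5 - 1)/(2*(-2 + 3*(-1)))) = sqrt(-45 + (1/2)*4/(-2 - 3)) = sqrt(-45 + (1/2)*4/(-5)) = sqrt(-45 + (1/2)*(-1/5)*4) = sqrt(-45 - 2/5) = sqrt(-227/5) = I*sqrt(1135)/5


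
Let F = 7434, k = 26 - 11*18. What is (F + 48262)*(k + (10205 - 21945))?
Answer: -663450752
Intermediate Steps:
k = -172 (k = 26 - 198 = -172)
(F + 48262)*(k + (10205 - 21945)) = (7434 + 48262)*(-172 + (10205 - 21945)) = 55696*(-172 - 11740) = 55696*(-11912) = -663450752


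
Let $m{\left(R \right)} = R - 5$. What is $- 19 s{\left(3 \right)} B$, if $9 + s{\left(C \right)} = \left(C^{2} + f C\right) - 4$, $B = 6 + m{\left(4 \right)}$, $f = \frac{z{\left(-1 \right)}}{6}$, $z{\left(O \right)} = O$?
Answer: $\frac{855}{2} \approx 427.5$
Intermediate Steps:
$m{\left(R \right)} = -5 + R$ ($m{\left(R \right)} = R - 5 = -5 + R$)
$f = - \frac{1}{6} \approx -0.16667$
$B = 5$ ($B = 6 + \left(-5 + 4\right) = 6 - 1 = 5$)
$s{\left(C \right)} = -13 + C^{2} - \frac{C}{6}$ ($s{\left(C \right)} = -9 - \left(4 - C^{2} + \frac{C}{6}\right) = -13 + C^{2} - \frac{C}{6}$)
$- 19 s{\left(3 \right)} B = - 19 \left(-13 + 3^{2} - \frac{1}{2}\right) 5 = - 19 \left(-13 + 9 - \frac{1}{2}\right) 5 = \left(-19\right) \left(- \frac{9}{2}\right) 5 = \frac{171}{2} \cdot 5 = \frac{855}{2}$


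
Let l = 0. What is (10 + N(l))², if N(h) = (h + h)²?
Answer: 100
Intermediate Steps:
N(h) = 4*h² (N(h) = (2*h)² = 4*h²)
(10 + N(l))² = (10 + 4*0²)² = (10 + 4*0)² = (10 + 0)² = 10² = 100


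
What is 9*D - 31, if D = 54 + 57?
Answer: 968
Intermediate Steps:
D = 111
9*D - 31 = 9*111 - 31 = 999 - 31 = 968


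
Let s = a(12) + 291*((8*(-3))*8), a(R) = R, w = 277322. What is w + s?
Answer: 221462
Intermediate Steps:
s = -55860 (s = 12 + 291*((8*(-3))*8) = 12 + 291*(-24*8) = 12 + 291*(-192) = 12 - 55872 = -55860)
w + s = 277322 - 55860 = 221462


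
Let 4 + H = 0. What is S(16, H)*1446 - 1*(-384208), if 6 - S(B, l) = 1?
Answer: 391438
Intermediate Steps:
H = -4 (H = -4 + 0 = -4)
S(B, l) = 5 (S(B, l) = 6 - 1*1 = 6 - 1 = 5)
S(16, H)*1446 - 1*(-384208) = 5*1446 - 1*(-384208) = 7230 + 384208 = 391438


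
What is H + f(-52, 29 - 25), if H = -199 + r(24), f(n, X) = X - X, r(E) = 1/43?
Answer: -8556/43 ≈ -198.98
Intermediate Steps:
r(E) = 1/43
f(n, X) = 0
H = -8556/43 (H = -199 + 1/43 = -8556/43 ≈ -198.98)
H + f(-52, 29 - 25) = -8556/43 + 0 = -8556/43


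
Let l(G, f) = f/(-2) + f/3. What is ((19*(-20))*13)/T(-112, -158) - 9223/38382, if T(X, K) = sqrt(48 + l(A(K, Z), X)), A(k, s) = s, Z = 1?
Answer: -9223/38382 - 247*sqrt(6) ≈ -605.26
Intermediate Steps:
l(G, f) = -f/6 (l(G, f) = f*(-1/2) + f*(1/3) = -f/2 + f/3 = -f/6)
T(X, K) = sqrt(48 - X/6)
((19*(-20))*13)/T(-112, -158) - 9223/38382 = ((19*(-20))*13)/((sqrt(1728 - 6*(-112))/6)) - 9223/38382 = (-380*13)/((sqrt(1728 + 672)/6)) - 9223*1/38382 = -4940*sqrt(6)/20 - 9223/38382 = -247*sqrt(6) - 9223/38382 = -9223/38382 - 247*sqrt(6)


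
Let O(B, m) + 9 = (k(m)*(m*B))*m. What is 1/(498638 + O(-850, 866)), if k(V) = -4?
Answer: 1/2550349029 ≈ 3.9210e-10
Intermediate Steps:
O(B, m) = -9 - 4*B*m² (O(B, m) = -9 + (-4*m*B)*m = -9 + (-4*B*m)*m = -9 - 4*B*m²)
1/(498638 + O(-850, 866)) = 1/(498638 + (-9 - 4*(-850)*866²)) = 1/(498638 + (-9 - 4*(-850)*749956)) = 1/(498638 + (-9 + 2549850400)) = 1/(498638 + 2549850391) = 1/2550349029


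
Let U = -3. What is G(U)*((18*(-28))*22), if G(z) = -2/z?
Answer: -7392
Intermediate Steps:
G(U)*((18*(-28))*22) = (-2/(-3))*((18*(-28))*22) = (-2*(-⅓))*(-504*22) = (⅔)*(-11088) = -7392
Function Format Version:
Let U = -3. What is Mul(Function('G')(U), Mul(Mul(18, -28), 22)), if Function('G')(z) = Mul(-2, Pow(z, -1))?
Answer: -7392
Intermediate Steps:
Mul(Function('G')(U), Mul(Mul(18, -28), 22)) = Mul(Mul(-2, Pow(-3, -1)), Mul(Mul(18, -28), 22)) = Mul(Mul(-2, Rational(-1, 3)), Mul(-504, 22)) = Mul(Rational(2, 3), -11088) = -7392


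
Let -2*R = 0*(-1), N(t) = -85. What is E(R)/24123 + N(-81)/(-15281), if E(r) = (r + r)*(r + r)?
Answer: 85/15281 ≈ 0.0055625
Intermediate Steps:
R = 0 (R = -0*(-1) = -½*0 = 0)
E(r) = 4*r² (E(r) = (2*r)*(2*r) = 4*r²)
E(R)/24123 + N(-81)/(-15281) = (4*0²)/24123 - 85/(-15281) = (4*0)*(1/24123) - 85*(-1/15281) = 0*(1/24123) + 85/15281 = 0 + 85/15281 = 85/15281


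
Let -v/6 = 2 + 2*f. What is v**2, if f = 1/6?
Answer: 196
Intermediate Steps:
f = 1/6 ≈ 0.16667
v = -14 (v = -6*(2 + 2*(1/6)) = -6*(2 + 1/3) = -6*7/3 = -14)
v**2 = (-14)**2 = 196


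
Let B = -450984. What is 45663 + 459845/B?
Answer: 20592822547/450984 ≈ 45662.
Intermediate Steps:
45663 + 459845/B = 45663 + 459845/(-450984) = 45663 + 459845*(-1/450984) = 45663 - 459845/450984 = 20592822547/450984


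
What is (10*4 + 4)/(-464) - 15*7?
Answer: -12191/116 ≈ -105.09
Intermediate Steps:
(10*4 + 4)/(-464) - 15*7 = -(40 + 4)/464 - 105 = -1/464*44 - 105 = -11/116 - 105 = -12191/116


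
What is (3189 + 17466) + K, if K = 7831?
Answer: 28486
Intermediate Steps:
(3189 + 17466) + K = (3189 + 17466) + 7831 = 20655 + 7831 = 28486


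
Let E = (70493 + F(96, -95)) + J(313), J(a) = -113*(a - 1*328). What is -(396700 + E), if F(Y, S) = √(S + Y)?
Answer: -468889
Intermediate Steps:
J(a) = 37064 - 113*a (J(a) = -113*(a - 328) = -113*(-328 + a) = 37064 - 113*a)
E = 72189 (E = (70493 + √(-95 + 96)) + (37064 - 113*313) = (70493 + √1) + (37064 - 35369) = (70493 + 1) + 1695 = 70494 + 1695 = 72189)
-(396700 + E) = -(396700 + 72189) = -1*468889 = -468889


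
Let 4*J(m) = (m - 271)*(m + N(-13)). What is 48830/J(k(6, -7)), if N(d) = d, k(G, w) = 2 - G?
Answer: 39064/935 ≈ 41.780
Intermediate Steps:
J(m) = (-271 + m)*(-13 + m)/4 (J(m) = ((m - 271)*(m - 13))/4 = ((-271 + m)*(-13 + m))/4 = (-271 + m)*(-13 + m)/4)
48830/J(k(6, -7)) = 48830/(3523/4 - 71*(2 - 1*6) + (2 - 1*6)²/4) = 48830/(3523/4 - 71*(2 - 6) + (2 - 6)²/4) = 48830/(3523/4 - 71*(-4) + (¼)*(-4)²) = 48830/(3523/4 + 284 + (¼)*16) = 48830/(3523/4 + 284 + 4) = 48830/(4675/4) = 48830*(4/4675) = 39064/935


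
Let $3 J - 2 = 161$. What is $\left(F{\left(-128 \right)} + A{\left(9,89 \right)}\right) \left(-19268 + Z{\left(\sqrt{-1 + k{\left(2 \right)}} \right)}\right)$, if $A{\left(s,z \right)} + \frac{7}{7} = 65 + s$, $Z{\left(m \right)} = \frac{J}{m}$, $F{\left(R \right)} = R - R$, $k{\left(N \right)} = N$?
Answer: $- \frac{4207793}{3} \approx -1.4026 \cdot 10^{6}$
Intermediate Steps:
$J = \frac{163}{3}$ ($J = \frac{2}{3} + \frac{1}{3} \cdot 161 = \frac{2}{3} + \frac{161}{3} = \frac{163}{3} \approx 54.333$)
$F{\left(R \right)} = 0$
$Z{\left(m \right)} = \frac{163}{3 m}$
$A{\left(s,z \right)} = 64 + s$ ($A{\left(s,z \right)} = -1 + \left(65 + s\right) = 64 + s$)
$\left(F{\left(-128 \right)} + A{\left(9,89 \right)}\right) \left(-19268 + Z{\left(\sqrt{-1 + k{\left(2 \right)}} \right)}\right) = \left(0 + \left(64 + 9\right)\right) \left(-19268 + \frac{163}{3 \sqrt{-1 + 2}}\right) = \left(0 + 73\right) \left(-19268 + \frac{163}{3 \sqrt{1}}\right) = 73 \left(-19268 + \frac{163}{3 \cdot 1}\right) = 73 \left(-19268 + \frac{163}{3} \cdot 1\right) = 73 \left(-19268 + \frac{163}{3}\right) = 73 \left(- \frac{57641}{3}\right) = - \frac{4207793}{3}$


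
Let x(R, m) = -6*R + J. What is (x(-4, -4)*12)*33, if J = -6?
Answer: 7128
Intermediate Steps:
x(R, m) = -6 - 6*R (x(R, m) = -6*R - 6 = -6 - 6*R)
(x(-4, -4)*12)*33 = ((-6 - 6*(-4))*12)*33 = ((-6 + 24)*12)*33 = (18*12)*33 = 216*33 = 7128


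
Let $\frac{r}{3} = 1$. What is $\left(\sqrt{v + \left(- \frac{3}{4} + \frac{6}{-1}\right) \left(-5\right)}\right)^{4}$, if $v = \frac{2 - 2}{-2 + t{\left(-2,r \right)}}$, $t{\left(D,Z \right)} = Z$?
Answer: $\frac{18225}{16} \approx 1139.1$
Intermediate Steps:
$r = 3$ ($r = 3 \cdot 1 = 3$)
$v = 0$ ($v = \frac{2 - 2}{-2 + 3} = \frac{0}{1} = 0 \cdot 1 = 0$)
$\left(\sqrt{v + \left(- \frac{3}{4} + \frac{6}{-1}\right) \left(-5\right)}\right)^{4} = \left(\sqrt{0 + \left(- \frac{3}{4} + \frac{6}{-1}\right) \left(-5\right)}\right)^{4} = \left(\sqrt{0 + \left(\left(-3\right) \frac{1}{4} + 6 \left(-1\right)\right) \left(-5\right)}\right)^{4} = \left(\sqrt{0 + \left(- \frac{3}{4} - 6\right) \left(-5\right)}\right)^{4} = \left(\sqrt{0 - - \frac{135}{4}}\right)^{4} = \left(\sqrt{0 + \frac{135}{4}}\right)^{4} = \left(\sqrt{\frac{135}{4}}\right)^{4} = \left(\frac{3 \sqrt{15}}{2}\right)^{4} = \frac{18225}{16}$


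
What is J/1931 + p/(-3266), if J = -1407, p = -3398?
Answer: 983138/3153323 ≈ 0.31178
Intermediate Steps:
J/1931 + p/(-3266) = -1407/1931 - 3398/(-3266) = -1407*1/1931 - 3398*(-1/3266) = -1407/1931 + 1699/1633 = 983138/3153323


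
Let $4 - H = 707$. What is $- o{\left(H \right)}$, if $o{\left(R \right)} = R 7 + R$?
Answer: $5624$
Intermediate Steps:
$H = -703$ ($H = 4 - 707 = -703$)
$o{\left(R \right)} = 8 R$ ($o{\left(R \right)} = 7 R + R = 8 R$)
$- o{\left(H \right)} = - 8 \left(-703\right) = \left(-1\right) \left(-5624\right) = 5624$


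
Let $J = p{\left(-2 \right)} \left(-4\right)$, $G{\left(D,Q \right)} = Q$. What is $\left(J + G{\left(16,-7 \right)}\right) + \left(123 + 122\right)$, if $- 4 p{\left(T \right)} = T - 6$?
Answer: $230$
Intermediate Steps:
$p{\left(T \right)} = \frac{3}{2} - \frac{T}{4}$ ($p{\left(T \right)} = - \frac{T - 6}{4} = - \frac{-6 + T}{4} = \frac{3}{2} - \frac{T}{4}$)
$J = -8$ ($J = \left(\frac{3}{2} - - \frac{1}{2}\right) \left(-4\right) = \left(\frac{3}{2} + \frac{1}{2}\right) \left(-4\right) = 2 \left(-4\right) = -8$)
$\left(J + G{\left(16,-7 \right)}\right) + \left(123 + 122\right) = \left(-8 - 7\right) + \left(123 + 122\right) = -15 + 245 = 230$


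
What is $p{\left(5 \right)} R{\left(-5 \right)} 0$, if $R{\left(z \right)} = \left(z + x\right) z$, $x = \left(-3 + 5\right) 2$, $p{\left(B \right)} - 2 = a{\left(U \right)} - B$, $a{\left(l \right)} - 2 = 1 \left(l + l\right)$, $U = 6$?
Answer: $0$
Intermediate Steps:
$a{\left(l \right)} = 2 + 2 l$ ($a{\left(l \right)} = 2 + 1 \left(l + l\right) = 2 + 1 \cdot 2 l = 2 + 2 l$)
$p{\left(B \right)} = 16 - B$ ($p{\left(B \right)} = 2 - \left(-14 + B\right) = 16 - B$)
$x = 4$ ($x = 2 \cdot 2 = 4$)
$R{\left(z \right)} = z \left(4 + z\right)$ ($R{\left(z \right)} = \left(z + 4\right) z = \left(4 + z\right) z = z \left(4 + z\right)$)
$p{\left(5 \right)} R{\left(-5 \right)} 0 = \left(16 - 5\right) \left(- 5 \left(4 - 5\right)\right) 0 = \left(16 - 5\right) \left(\left(-5\right) \left(-1\right)\right) 0 = 11 \cdot 5 \cdot 0 = 55 \cdot 0 = 0$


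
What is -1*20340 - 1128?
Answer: -21468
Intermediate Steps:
-1*20340 - 1128 = -20340 - 1128 = -21468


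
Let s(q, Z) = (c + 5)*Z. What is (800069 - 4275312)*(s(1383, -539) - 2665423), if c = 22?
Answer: 9313567834168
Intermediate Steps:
s(q, Z) = 27*Z (s(q, Z) = (22 + 5)*Z = 27*Z)
(800069 - 4275312)*(s(1383, -539) - 2665423) = (800069 - 4275312)*(27*(-539) - 2665423) = -3475243*(-14553 - 2665423) = -3475243*(-2679976) = 9313567834168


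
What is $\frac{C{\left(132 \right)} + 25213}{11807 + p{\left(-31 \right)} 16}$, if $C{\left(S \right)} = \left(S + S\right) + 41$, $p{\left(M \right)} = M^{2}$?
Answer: $\frac{8506}{9061} \approx 0.93875$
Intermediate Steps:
$C{\left(S \right)} = 41 + 2 S$ ($C{\left(S \right)} = 2 S + 41 = 41 + 2 S$)
$\frac{C{\left(132 \right)} + 25213}{11807 + p{\left(-31 \right)} 16} = \frac{\left(41 + 2 \cdot 132\right) + 25213}{11807 + \left(-31\right)^{2} \cdot 16} = \frac{\left(41 + 264\right) + 25213}{11807 + 961 \cdot 16} = \frac{305 + 25213}{11807 + 15376} = \frac{25518}{27183} = 25518 \cdot \frac{1}{27183} = \frac{8506}{9061}$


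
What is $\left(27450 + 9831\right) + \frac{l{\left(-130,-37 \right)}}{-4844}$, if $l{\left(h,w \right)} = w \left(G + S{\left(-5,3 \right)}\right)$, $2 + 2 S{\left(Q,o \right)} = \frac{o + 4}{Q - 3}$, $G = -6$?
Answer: $\frac{412774603}{11072} \approx 37281.0$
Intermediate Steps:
$S{\left(Q,o \right)} = -1 + \frac{4 + o}{2 \left(-3 + Q\right)}$ ($S{\left(Q,o \right)} = -1 + \frac{\left(o + 4\right) \frac{1}{Q - 3}}{2} = -1 + \frac{\left(4 + o\right) \frac{1}{-3 + Q}}{2} = -1 + \frac{\frac{1}{-3 + Q} \left(4 + o\right)}{2} = -1 + \frac{4 + o}{2 \left(-3 + Q\right)}$)
$l{\left(h,w \right)} = - \frac{119 w}{16}$ ($l{\left(h,w \right)} = w \left(-6 + \frac{5 + \frac{1}{2} \cdot 3 - -5}{-3 - 5}\right) = w \left(-6 + \frac{5 + \frac{3}{2} + 5}{-8}\right) = w \left(-6 - \frac{23}{16}\right) = w \left(- \frac{119}{16}\right) = - \frac{119 w}{16}$)
$\left(27450 + 9831\right) + \frac{l{\left(-130,-37 \right)}}{-4844} = \left(27450 + 9831\right) + \frac{\left(- \frac{119}{16}\right) \left(-37\right)}{-4844} = 37281 + \frac{4403}{16} \left(- \frac{1}{4844}\right) = 37281 - \frac{629}{11072} = \frac{412774603}{11072}$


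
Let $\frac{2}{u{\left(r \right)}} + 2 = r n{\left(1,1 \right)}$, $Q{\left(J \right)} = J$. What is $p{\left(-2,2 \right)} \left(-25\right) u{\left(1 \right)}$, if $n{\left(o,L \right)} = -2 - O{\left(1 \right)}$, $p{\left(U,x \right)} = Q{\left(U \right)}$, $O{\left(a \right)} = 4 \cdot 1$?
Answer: $- \frac{25}{2} \approx -12.5$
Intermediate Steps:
$O{\left(a \right)} = 4$
$p{\left(U,x \right)} = U$
$n{\left(o,L \right)} = -6$ ($n{\left(o,L \right)} = -2 - 4 = -6$)
$u{\left(r \right)} = \frac{2}{-2 - 6 r}$ ($u{\left(r \right)} = \frac{2}{-2 + r \left(-6\right)} = \frac{2}{-2 - 6 r}$)
$p{\left(-2,2 \right)} \left(-25\right) u{\left(1 \right)} = \left(-2\right) \left(-25\right) \left(- \frac{1}{1 + 3 \cdot 1}\right) = 50 \left(- \frac{1}{1 + 3}\right) = 50 \left(- \frac{1}{4}\right) = - \frac{25}{2}$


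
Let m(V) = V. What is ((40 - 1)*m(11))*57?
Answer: 24453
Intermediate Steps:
((40 - 1)*m(11))*57 = ((40 - 1)*11)*57 = (39*11)*57 = 429*57 = 24453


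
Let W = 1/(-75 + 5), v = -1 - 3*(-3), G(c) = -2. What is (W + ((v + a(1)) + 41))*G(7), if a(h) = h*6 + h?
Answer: -3919/35 ≈ -111.97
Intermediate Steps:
v = 8 (v = -1 + 9 = 8)
a(h) = 7*h (a(h) = 6*h + h = 7*h)
W = -1/70 (W = 1/(-70) = -1/70 ≈ -0.014286)
(W + ((v + a(1)) + 41))*G(7) = (-1/70 + ((8 + 7*1) + 41))*(-2) = (-1/70 + ((8 + 7) + 41))*(-2) = (-1/70 + (15 + 41))*(-2) = (-1/70 + 56)*(-2) = (3919/70)*(-2) = -3919/35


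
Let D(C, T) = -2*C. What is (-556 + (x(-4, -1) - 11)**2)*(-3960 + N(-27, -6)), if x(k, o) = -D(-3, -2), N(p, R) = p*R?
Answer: 1014066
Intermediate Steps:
N(p, R) = R*p
x(k, o) = -6 (x(k, o) = -(-2)*(-3) = -1*6 = -6)
(-556 + (x(-4, -1) - 11)**2)*(-3960 + N(-27, -6)) = (-556 + (-6 - 11)**2)*(-3960 - 6*(-27)) = (-556 + (-17)**2)*(-3960 + 162) = (-556 + 289)*(-3798) = -267*(-3798) = 1014066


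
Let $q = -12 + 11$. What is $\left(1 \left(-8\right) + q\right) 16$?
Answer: $-144$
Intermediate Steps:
$q = -1$
$\left(1 \left(-8\right) + q\right) 16 = \left(1 \left(-8\right) - 1\right) 16 = \left(-8 - 1\right) 16 = \left(-9\right) 16 = -144$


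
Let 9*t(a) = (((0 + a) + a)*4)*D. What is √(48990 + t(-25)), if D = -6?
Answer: √442110/3 ≈ 221.64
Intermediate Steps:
t(a) = -16*a/3 (t(a) = ((((0 + a) + a)*4)*(-6))/9 = (((a + a)*4)*(-6))/9 = (((2*a)*4)*(-6))/9 = ((8*a)*(-6))/9 = (-48*a)/9 = -16*a/3)
√(48990 + t(-25)) = √(48990 - 16/3*(-25)) = √(48990 + 400/3) = √(147370/3) = √442110/3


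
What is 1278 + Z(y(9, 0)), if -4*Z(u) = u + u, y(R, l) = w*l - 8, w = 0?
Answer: 1282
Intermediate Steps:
y(R, l) = -8 (y(R, l) = 0*l - 8 = 0 - 8 = -8)
Z(u) = -u/2 (Z(u) = -(u + u)/4 = -u/2)
1278 + Z(y(9, 0)) = 1278 - ½*(-8) = 1278 + 4 = 1282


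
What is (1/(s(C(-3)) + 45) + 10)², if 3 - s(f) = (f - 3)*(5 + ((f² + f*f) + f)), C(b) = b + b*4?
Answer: 6349061761/63489024 ≈ 100.00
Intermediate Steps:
C(b) = 5*b (C(b) = b + 4*b = 5*b)
s(f) = 3 - (-3 + f)*(5 + f + 2*f²) (s(f) = 3 - (f - 3)*(5 + ((f² + f*f) + f)) = 3 - (-3 + f)*(5 + ((f² + f²) + f)) = 3 - (-3 + f)*(5 + (2*f² + f)) = 3 - (-3 + f)*(5 + (f + 2*f²)) = 3 - (-3 + f)*(5 + f + 2*f²))
(1/(s(C(-3)) + 45) + 10)² = (1/((18 - 10*(-3) - 2*(5*(-3))³ + 5*(5*(-3))²) + 45) + 10)² = (1/((18 - 2*(-15) - 2*(-15)³ + 5*(-15)²) + 45) + 10)² = (1/((18 + 30 - 2*(-3375) + 5*225) + 45) + 10)² = (1/((18 + 30 + 6750 + 1125) + 45) + 10)² = (1/(7923 + 45) + 10)² = (1/7968 + 10)² = (79681/7968)² = 6349061761/63489024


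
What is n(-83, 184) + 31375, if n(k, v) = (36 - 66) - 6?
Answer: 31339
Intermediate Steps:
n(k, v) = -36 (n(k, v) = -30 - 6 = -36)
n(-83, 184) + 31375 = -36 + 31375 = 31339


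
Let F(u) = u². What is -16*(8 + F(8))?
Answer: -1152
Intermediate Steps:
-16*(8 + F(8)) = -16*(8 + 8²) = -16*(8 + 64) = -16*72 = -1152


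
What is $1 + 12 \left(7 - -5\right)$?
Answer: $145$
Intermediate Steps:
$1 + 12 \left(7 - -5\right) = 1 + 12 \left(7 + 5\right) = 1 + 12 \cdot 12 = 1 + 144 = 145$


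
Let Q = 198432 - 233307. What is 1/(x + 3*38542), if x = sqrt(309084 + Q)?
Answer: 38542/4456365889 - sqrt(274209)/13369097667 ≈ 8.6096e-6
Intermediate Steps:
Q = -34875
x = sqrt(274209) (x = sqrt(309084 - 34875) = sqrt(274209) ≈ 523.65)
1/(x + 3*38542) = 1/(sqrt(274209) + 3*38542) = 1/(sqrt(274209) + 115626) = 1/(115626 + sqrt(274209))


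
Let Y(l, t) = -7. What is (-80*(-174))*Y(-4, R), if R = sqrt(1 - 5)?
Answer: -97440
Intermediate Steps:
R = 2*I (R = sqrt(-4) = 2*I ≈ 2.0*I)
(-80*(-174))*Y(-4, R) = -80*(-174)*(-7) = 13920*(-7) = -97440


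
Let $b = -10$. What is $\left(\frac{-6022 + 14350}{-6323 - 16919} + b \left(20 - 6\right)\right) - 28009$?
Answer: $- \frac{327123693}{11621} \approx -28149.0$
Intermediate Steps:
$\left(\frac{-6022 + 14350}{-6323 - 16919} + b \left(20 - 6\right)\right) - 28009 = \left(\frac{-6022 + 14350}{-6323 - 16919} - 10 \left(20 - 6\right)\right) - 28009 = \left(\frac{8328}{-23242} - 140\right) - 28009 = \left(8328 \left(- \frac{1}{23242}\right) - 140\right) - 28009 = \left(- \frac{4164}{11621} - 140\right) - 28009 = - \frac{1631104}{11621} - 28009 = - \frac{327123693}{11621}$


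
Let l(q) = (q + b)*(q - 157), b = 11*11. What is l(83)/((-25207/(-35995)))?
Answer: -543380520/25207 ≈ -21557.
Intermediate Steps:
b = 121
l(q) = (-157 + q)*(121 + q) (l(q) = (q + 121)*(q - 157) = (121 + q)*(-157 + q) = (-157 + q)*(121 + q))
l(83)/((-25207/(-35995))) = (-18997 + 83² - 36*83)/((-25207/(-35995))) = (-18997 + 6889 - 2988)/((-25207*(-1/35995))) = -15096/25207/35995 = -15096*35995/25207 = -543380520/25207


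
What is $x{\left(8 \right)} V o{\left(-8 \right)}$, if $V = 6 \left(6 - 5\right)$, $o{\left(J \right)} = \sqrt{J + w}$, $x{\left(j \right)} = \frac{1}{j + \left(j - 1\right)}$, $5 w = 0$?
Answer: $\frac{4 i \sqrt{2}}{5} \approx 1.1314 i$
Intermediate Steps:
$w = 0$ ($w = \frac{1}{5} \cdot 0 = 0$)
$x{\left(j \right)} = \frac{1}{-1 + 2 j}$ ($x{\left(j \right)} = \frac{1}{j + \left(-1 + j\right)} = \frac{1}{-1 + 2 j}$)
$o{\left(J \right)} = \sqrt{J}$ ($o{\left(J \right)} = \sqrt{J + 0} = \sqrt{J}$)
$V = 6$ ($V = 6 \cdot 1 = 6$)
$x{\left(8 \right)} V o{\left(-8 \right)} = \frac{1}{-1 + 2 \cdot 8} \cdot 6 \sqrt{-8} = \frac{1}{-1 + 16} \cdot 6 \cdot 2 i \sqrt{2} = \frac{1}{15} \cdot 6 \cdot 2 i \sqrt{2} = \frac{2 \cdot 2 i \sqrt{2}}{5} = \frac{4 i \sqrt{2}}{5}$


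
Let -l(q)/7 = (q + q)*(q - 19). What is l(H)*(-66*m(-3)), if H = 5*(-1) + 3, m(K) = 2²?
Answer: 155232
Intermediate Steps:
m(K) = 4
H = -2 (H = -5 + 3 = -2)
l(q) = -14*q*(-19 + q) (l(q) = -7*(q + q)*(q - 19) = -7*2*q*(-19 + q) = -14*q*(-19 + q))
l(H)*(-66*m(-3)) = (14*(-2)*(19 - 1*(-2)))*(-66*4) = (14*(-2)*(19 + 2))*(-264) = (14*(-2)*21)*(-264) = -588*(-264) = 155232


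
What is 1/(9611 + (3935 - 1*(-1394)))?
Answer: 1/14940 ≈ 6.6934e-5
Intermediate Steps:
1/(9611 + (3935 - 1*(-1394))) = 1/(9611 + (3935 + 1394)) = 1/(9611 + 5329) = 1/14940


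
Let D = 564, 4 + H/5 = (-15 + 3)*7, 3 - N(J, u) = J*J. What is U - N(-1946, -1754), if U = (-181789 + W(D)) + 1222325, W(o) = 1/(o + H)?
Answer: 598603677/124 ≈ 4.8274e+6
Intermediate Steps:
N(J, u) = 3 - J**2 (N(J, u) = 3 - J*J = 3 - J**2)
H = -440 (H = -20 + 5*((-15 + 3)*7) = -20 + 5*(-12*7) = -20 + 5*(-84) = -20 - 420 = -440)
W(o) = 1/(-440 + o) (W(o) = 1/(o - 440) = 1/(-440 + o))
U = 129026465/124 (U = (-181789 + 1/(-440 + 564)) + 1222325 = (-181789 + 1/124) + 1222325 = -22541835/124 + 1222325 = 129026465/124 ≈ 1.0405e+6)
U - N(-1946, -1754) = 129026465/124 - (3 - 1*(-1946)**2) = 129026465/124 - (3 - 1*3786916) = 129026465/124 - (3 - 3786916) = 129026465/124 - 1*(-3786913) = 129026465/124 + 3786913 = 598603677/124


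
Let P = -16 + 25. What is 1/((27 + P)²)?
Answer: 1/1296 ≈ 0.00077160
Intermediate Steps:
P = 9
1/((27 + P)²) = 1/((27 + 9)²) = 1/(36²) = 1/1296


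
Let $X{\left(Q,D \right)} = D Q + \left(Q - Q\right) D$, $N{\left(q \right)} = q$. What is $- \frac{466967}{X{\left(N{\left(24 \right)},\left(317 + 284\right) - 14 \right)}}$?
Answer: $- \frac{466967}{14088} \approx -33.146$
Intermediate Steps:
$X{\left(Q,D \right)} = D Q$ ($X{\left(Q,D \right)} = D Q + 0 D = D Q + 0 = D Q$)
$- \frac{466967}{X{\left(N{\left(24 \right)},\left(317 + 284\right) - 14 \right)}} = - \frac{466967}{\left(\left(317 + 284\right) - 14\right) 24} = - \frac{466967}{\left(601 - 14\right) 24} = - \frac{466967}{587 \cdot 24} = - \frac{466967}{14088}$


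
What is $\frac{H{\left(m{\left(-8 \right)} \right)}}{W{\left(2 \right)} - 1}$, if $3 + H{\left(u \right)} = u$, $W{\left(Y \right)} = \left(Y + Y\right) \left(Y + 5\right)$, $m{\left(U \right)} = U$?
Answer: $- \frac{11}{27} \approx -0.40741$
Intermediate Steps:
$W{\left(Y \right)} = 2 Y \left(5 + Y\right)$
$H{\left(u \right)} = -3 + u$
$\frac{H{\left(m{\left(-8 \right)} \right)}}{W{\left(2 \right)} - 1} = \frac{-3 - 8}{2 \cdot 2 \left(5 + 2\right) - 1} = - \frac{11}{2 \cdot 2 \cdot 7 - 1} = - \frac{11}{28 - 1} = - \frac{11}{27}$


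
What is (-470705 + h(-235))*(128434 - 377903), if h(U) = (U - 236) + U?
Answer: 117602430759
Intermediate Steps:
h(U) = -236 + 2*U (h(U) = (-236 + U) + U = -236 + 2*U)
(-470705 + h(-235))*(128434 - 377903) = (-470705 + (-236 + 2*(-235)))*(128434 - 377903) = (-470705 + (-236 - 470))*(-249469) = (-470705 - 706)*(-249469) = -471411*(-249469) = 117602430759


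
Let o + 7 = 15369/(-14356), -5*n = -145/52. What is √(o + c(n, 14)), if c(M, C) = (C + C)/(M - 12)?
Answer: I*√3915275290145/610130 ≈ 3.2431*I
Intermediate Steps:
n = 29/52 (n = -(-29)/52 = -⅕*(-145/52) = 29/52 ≈ 0.55769)
o = -115861/14356 (o = -7 + 15369/(-14356) = -7 + 15369*(-1/14356) = -7 - 15369/14356 = -115861/14356 ≈ -8.0706)
c(M, C) = 2*C/(-12 + M) (c(M, C) = (2*C)/(-12 + M) = 2*C/(-12 + M))
√(o + c(n, 14)) = √(-115861/14356 + 2*14/(-12 + 29/52)) = √(-115861/14356 + 2*14/(-595/52)) = √(-115861/14356 + 2*14*(-52/595)) = √(-115861/14356 - 208/85) = √(-12834233/1220260) = I*√3915275290145/610130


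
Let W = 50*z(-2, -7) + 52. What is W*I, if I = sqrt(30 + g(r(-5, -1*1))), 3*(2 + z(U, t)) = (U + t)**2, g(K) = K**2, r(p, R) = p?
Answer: 1302*sqrt(55) ≈ 9655.9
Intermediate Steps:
z(U, t) = -2 + (U + t)**2/3
W = 1302 (W = 50*(-2 + (-2 - 7)**2/3) + 52 = 50*(-2 + (1/3)*(-9)**2) + 52 = 50*(-2 + (1/3)*81) + 52 = 50*(-2 + 27) + 52 = 50*25 + 52 = 1250 + 52 = 1302)
I = sqrt(55) (I = sqrt(30 + (-5)**2) = sqrt(30 + 25) = sqrt(55) ≈ 7.4162)
W*I = 1302*sqrt(55)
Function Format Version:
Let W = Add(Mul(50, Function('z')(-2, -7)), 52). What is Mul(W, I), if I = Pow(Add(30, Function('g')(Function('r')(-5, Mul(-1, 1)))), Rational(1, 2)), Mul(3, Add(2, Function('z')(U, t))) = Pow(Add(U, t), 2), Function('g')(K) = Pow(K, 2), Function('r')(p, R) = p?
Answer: Mul(1302, Pow(55, Rational(1, 2))) ≈ 9655.9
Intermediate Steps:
Function('z')(U, t) = Add(-2, Mul(Rational(1, 3), Pow(Add(U, t), 2)))
W = 1302 (W = Add(Mul(50, Add(-2, Mul(Rational(1, 3), Pow(Add(-2, -7), 2)))), 52) = Add(Mul(50, Add(-2, Mul(Rational(1, 3), Pow(-9, 2)))), 52) = Add(Mul(50, Add(-2, Mul(Rational(1, 3), 81))), 52) = Add(Mul(50, Add(-2, 27)), 52) = Add(Mul(50, 25), 52) = Add(1250, 52) = 1302)
I = Pow(55, Rational(1, 2)) (I = Pow(Add(30, Pow(-5, 2)), Rational(1, 2)) = Pow(Add(30, 25), Rational(1, 2)) = Pow(55, Rational(1, 2)) ≈ 7.4162)
Mul(W, I) = Mul(1302, Pow(55, Rational(1, 2)))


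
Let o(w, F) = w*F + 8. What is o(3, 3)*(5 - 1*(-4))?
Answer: 153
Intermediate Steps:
o(w, F) = 8 + F*w (o(w, F) = F*w + 8 = 8 + F*w)
o(3, 3)*(5 - 1*(-4)) = (8 + 3*3)*(5 - 1*(-4)) = (8 + 9)*(5 + 4) = 17*9 = 153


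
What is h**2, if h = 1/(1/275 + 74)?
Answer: 75625/414163201 ≈ 0.00018260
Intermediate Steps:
h = 275/20351 (h = 1/(1/275 + 74) = 1/(20351/275) = 275/20351 ≈ 0.013513)
h**2 = (275/20351)**2 = 75625/414163201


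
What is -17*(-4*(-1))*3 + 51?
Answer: -153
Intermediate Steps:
-17*(-4*(-1))*3 + 51 = -68*3 + 51 = -17*12 + 51 = -204 + 51 = -153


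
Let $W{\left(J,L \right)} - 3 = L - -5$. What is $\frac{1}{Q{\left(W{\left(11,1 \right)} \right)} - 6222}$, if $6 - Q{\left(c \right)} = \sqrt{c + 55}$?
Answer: $- \frac{1}{6224} \approx -0.00016067$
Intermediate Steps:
$W{\left(J,L \right)} = 8 + L$ ($W{\left(J,L \right)} = 3 + \left(L - -5\right) = 3 + \left(L + 5\right) = 3 + \left(5 + L\right) = 8 + L$)
$Q{\left(c \right)} = 6 - \sqrt{55 + c}$ ($Q{\left(c \right)} = 6 - \sqrt{c + 55} = 6 - \sqrt{55 + c}$)
$\frac{1}{Q{\left(W{\left(11,1 \right)} \right)} - 6222} = \frac{1}{\left(6 - \sqrt{55 + \left(8 + 1\right)}\right) - 6222} = \frac{1}{\left(6 - \sqrt{55 + 9}\right) - 6222} = \frac{1}{\left(6 - \sqrt{64}\right) - 6222} = \frac{1}{\left(6 - 8\right) - 6222} = \frac{1}{-2 - 6222} = \frac{1}{-6224} = - \frac{1}{6224}$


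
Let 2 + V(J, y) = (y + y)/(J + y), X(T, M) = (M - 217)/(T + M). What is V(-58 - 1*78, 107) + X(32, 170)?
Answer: -56307/5858 ≈ -9.6120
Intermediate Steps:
X(T, M) = (-217 + M)/(M + T)
V(J, y) = -2 + 2*y/(J + y) (V(J, y) = -2 + (y + y)/(J + y) = -2 + (2*y)/(J + y) = -2 + 2*y/(J + y))
V(-58 - 1*78, 107) + X(32, 170) = -2*(-58 - 1*78)/((-58 - 1*78) + 107) + (-217 + 170)/(170 + 32) = -2*(-58 - 78)/((-58 - 78) + 107) - 47/202 = -2*(-136)/(-136 + 107) + (1/202)*(-47) = -2*(-136)/(-29) - 47/202 = -2*(-136)*(-1/29) - 47/202 = -272/29 - 47/202 = -56307/5858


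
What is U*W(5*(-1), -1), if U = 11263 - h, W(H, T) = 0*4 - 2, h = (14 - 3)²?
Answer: -22284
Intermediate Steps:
h = 121 (h = 11² = 121)
W(H, T) = -2 (W(H, T) = 0 - 2 = -2)
U = 11142 (U = 11263 - 1*121 = 11263 - 121 = 11142)
U*W(5*(-1), -1) = 11142*(-2) = -22284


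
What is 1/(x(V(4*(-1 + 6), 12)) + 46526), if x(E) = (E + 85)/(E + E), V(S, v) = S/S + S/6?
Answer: 13/604972 ≈ 2.1489e-5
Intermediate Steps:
V(S, v) = 1 + S/6 (V(S, v) = 1 + S*(⅙) = 1 + S/6)
x(E) = (85 + E)/(2*E) (x(E) = (85 + E)/((2*E)) = (85 + E)*(1/(2*E)) = (85 + E)/(2*E))
1/(x(V(4*(-1 + 6), 12)) + 46526) = 1/((85 + (1 + (4*(-1 + 6))/6))/(2*(1 + (4*(-1 + 6))/6)) + 46526) = 1/((85 + (1 + (4*5)/6))/(2*(1 + (4*5)/6)) + 46526) = 1/((85 + (1 + (⅙)*20))/(2*(1 + (⅙)*20)) + 46526) = 1/((85 + (1 + 10/3))/(2*(1 + 10/3)) + 46526) = 1/((85 + 13/3)/(2*(13/3)) + 46526) = 1/((½)*(3/13)*(268/3) + 46526) = 1/(134/13 + 46526) = 1/(604972/13) = 13/604972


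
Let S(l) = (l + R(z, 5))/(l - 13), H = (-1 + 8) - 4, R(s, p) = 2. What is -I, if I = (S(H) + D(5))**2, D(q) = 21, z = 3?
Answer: -1681/4 ≈ -420.25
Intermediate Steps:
H = 3 (H = 7 - 4 = 3)
S(l) = (2 + l)/(-13 + l) (S(l) = (l + 2)/(l - 13) = (2 + l)/(-13 + l))
I = 1681/4 (I = ((2 + 3)/(-13 + 3) + 21)**2 = (5/(-10) + 21)**2 = (-1/10*5 + 21)**2 = (-1/2 + 21)**2 = (41/2)**2 = 1681/4 ≈ 420.25)
-I = -1*1681/4 = -1681/4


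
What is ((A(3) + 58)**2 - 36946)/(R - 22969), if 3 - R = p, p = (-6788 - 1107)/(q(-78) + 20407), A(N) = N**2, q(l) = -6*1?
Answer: 662155257/468521471 ≈ 1.4133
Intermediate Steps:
q(l) = -6
p = -7895/20401 (p = (-6788 - 1107)/(-6 + 20407) = -7895/20401 ≈ -0.38699)
R = 69098/20401 (R = 3 - 1*(-7895/20401) = 3 + 7895/20401 = 69098/20401 ≈ 3.3870)
((A(3) + 58)**2 - 36946)/(R - 22969) = ((3**2 + 58)**2 - 36946)/(69098/20401 - 22969) = ((9 + 58)**2 - 36946)/(-468521471/20401) = (67**2 - 36946)*(-20401/468521471) = (4489 - 36946)*(-20401/468521471) = -32457*(-20401/468521471) = 662155257/468521471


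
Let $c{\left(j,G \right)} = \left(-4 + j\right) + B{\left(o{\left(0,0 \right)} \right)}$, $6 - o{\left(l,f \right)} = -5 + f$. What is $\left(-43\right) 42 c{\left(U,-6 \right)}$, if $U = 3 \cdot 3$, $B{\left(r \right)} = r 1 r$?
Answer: $-227556$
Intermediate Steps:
$o{\left(l,f \right)} = 11 - f$ ($o{\left(l,f \right)} = 6 - \left(-5 + f\right) = 11 - f$)
$B{\left(r \right)} = r^{2}$ ($B{\left(r \right)} = r r = r^{2}$)
$U = 9$
$c{\left(j,G \right)} = 117 + j$ ($c{\left(j,G \right)} = \left(-4 + j\right) + \left(11 - 0\right)^{2} = \left(-4 + j\right) + \left(11 + 0\right)^{2} = \left(-4 + j\right) + 11^{2} = \left(-4 + j\right) + 121 = 117 + j$)
$\left(-43\right) 42 c{\left(U,-6 \right)} = \left(-43\right) 42 \left(117 + 9\right) = \left(-1806\right) 126 = -227556$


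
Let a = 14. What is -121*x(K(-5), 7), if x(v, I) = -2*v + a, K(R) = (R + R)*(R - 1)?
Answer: 12826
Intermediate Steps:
K(R) = 2*R*(-1 + R) (K(R) = (2*R)*(-1 + R) = 2*R*(-1 + R))
x(v, I) = 14 - 2*v (x(v, I) = -2*v + 14 = 14 - 2*v)
-121*x(K(-5), 7) = -121*(14 - 4*(-5)*(-1 - 5)) = -121*(14 - 4*(-5)*(-6)) = -121*(14 - 2*60) = -121*(14 - 120) = -121*(-106) = 12826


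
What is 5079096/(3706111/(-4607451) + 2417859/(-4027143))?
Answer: -15706989289795004388/4344200973047 ≈ -3.6156e+6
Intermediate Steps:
5079096/(3706111/(-4607451) + 2417859/(-4027143)) = 5079096/(3706111*(-1/4607451) + 2417859*(-1/4027143)) = 5079096/(-3706111/4607451 - 805953/1342381) = 5079096/(-8688401946094/6184954680831) = 5079096*(-6184954680831/8688401946094) = -15706989289795004388/4344200973047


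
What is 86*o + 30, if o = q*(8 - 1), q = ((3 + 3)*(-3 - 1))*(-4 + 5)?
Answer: -14418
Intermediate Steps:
q = -24 (q = (6*(-4))*1 = -24*1 = -24)
o = -168 (o = -24*(8 - 1) = -24*7 = -168)
86*o + 30 = 86*(-168) + 30 = -14448 + 30 = -14418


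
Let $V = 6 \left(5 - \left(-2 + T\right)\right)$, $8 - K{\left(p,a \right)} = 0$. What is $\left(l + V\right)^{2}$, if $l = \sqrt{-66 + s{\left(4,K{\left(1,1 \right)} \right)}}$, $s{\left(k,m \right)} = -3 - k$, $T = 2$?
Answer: $\left(30 + i \sqrt{73}\right)^{2} \approx 827.0 + 512.64 i$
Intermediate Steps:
$K{\left(p,a \right)} = 8$ ($K{\left(p,a \right)} = 8 - 0 = 8 + 0 = 8$)
$l = i \sqrt{73}$ ($l = \sqrt{-66 - 7} = \sqrt{-73} = i \sqrt{73} \approx 8.544 i$)
$V = 30$ ($V = 6 \left(5 + \left(2 - 2\right)\right) = 6 \left(5 + 0\right) = 6 \cdot 5 = 30$)
$\left(l + V\right)^{2} = \left(i \sqrt{73} + 30\right)^{2} = \left(30 + i \sqrt{73}\right)^{2}$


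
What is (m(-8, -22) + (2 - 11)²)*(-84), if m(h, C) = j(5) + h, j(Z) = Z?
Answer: -6552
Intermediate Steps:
m(h, C) = 5 + h
(m(-8, -22) + (2 - 11)²)*(-84) = ((5 - 8) + (2 - 11)²)*(-84) = (-3 + (-9)²)*(-84) = (-3 + 81)*(-84) = 78*(-84) = -6552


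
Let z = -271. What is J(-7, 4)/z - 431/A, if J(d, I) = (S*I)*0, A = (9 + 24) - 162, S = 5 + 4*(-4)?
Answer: 431/129 ≈ 3.3411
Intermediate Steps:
S = -11 (S = 5 - 16 = -11)
A = -129 (A = 33 - 162 = -129)
J(d, I) = 0 (J(d, I) = -11*I*0 = 0)
J(-7, 4)/z - 431/A = 0/(-271) - 431/(-129) = 0*(-1/271) - 431*(-1/129) = 0 + 431/129 = 431/129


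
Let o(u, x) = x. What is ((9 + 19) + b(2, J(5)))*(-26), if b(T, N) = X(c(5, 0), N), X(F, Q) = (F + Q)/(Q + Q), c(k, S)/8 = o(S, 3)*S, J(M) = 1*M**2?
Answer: -741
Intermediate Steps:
J(M) = M**2
c(k, S) = 24*S (c(k, S) = 8*(3*S) = 24*S)
X(F, Q) = (F + Q)/(2*Q) (X(F, Q) = (F + Q)/((2*Q)) = (F + Q)*(1/(2*Q)) = (F + Q)/(2*Q))
b(T, N) = 1/2 (b(T, N) = (24*0 + N)/(2*N) = (0 + N)/(2*N) = N/(2*N) = 1/2)
((9 + 19) + b(2, J(5)))*(-26) = ((9 + 19) + 1/2)*(-26) = (28 + 1/2)*(-26) = (57/2)*(-26) = -741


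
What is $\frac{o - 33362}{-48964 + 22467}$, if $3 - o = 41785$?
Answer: $\frac{75144}{26497} \approx 2.8359$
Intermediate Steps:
$o = -41782$ ($o = 3 - 41785 = -41782$)
$\frac{o - 33362}{-48964 + 22467} = \frac{-41782 - 33362}{-48964 + 22467} = - \frac{75144}{-26497} = \left(-75144\right) \left(- \frac{1}{26497}\right) = \frac{75144}{26497}$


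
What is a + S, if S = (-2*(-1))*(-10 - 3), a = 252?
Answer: 226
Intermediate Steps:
S = -26 (S = 2*(-13) = -26)
a + S = 252 - 26 = 226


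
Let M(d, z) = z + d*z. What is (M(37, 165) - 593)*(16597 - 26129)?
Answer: -54113164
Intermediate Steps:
(M(37, 165) - 593)*(16597 - 26129) = (165*(1 + 37) - 593)*(16597 - 26129) = (165*38 - 593)*(-9532) = (6270 - 593)*(-9532) = 5677*(-9532) = -54113164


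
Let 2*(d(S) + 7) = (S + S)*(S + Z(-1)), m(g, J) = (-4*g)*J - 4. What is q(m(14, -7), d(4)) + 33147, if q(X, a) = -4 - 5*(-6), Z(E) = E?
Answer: 33173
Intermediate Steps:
m(g, J) = -4 - 4*J*g (m(g, J) = -4*J*g - 4 = -4 - 4*J*g)
d(S) = -7 + S*(-1 + S) (d(S) = -7 + ((S + S)*(S - 1))/2 = -7 + ((2*S)*(-1 + S))/2 = -7 + (2*S*(-1 + S))/2 = -7 + S*(-1 + S))
q(X, a) = 26 (q(X, a) = -4 + 30 = 26)
q(m(14, -7), d(4)) + 33147 = 26 + 33147 = 33173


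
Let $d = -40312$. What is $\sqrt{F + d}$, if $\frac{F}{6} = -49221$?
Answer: $i \sqrt{335638} \approx 579.34 i$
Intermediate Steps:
$F = -295326$ ($F = 6 \left(-49221\right) = -295326$)
$\sqrt{F + d} = \sqrt{-295326 - 40312} = \sqrt{-335638} = i \sqrt{335638}$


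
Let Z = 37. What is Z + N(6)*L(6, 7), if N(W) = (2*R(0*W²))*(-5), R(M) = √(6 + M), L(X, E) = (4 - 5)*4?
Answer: 37 + 40*√6 ≈ 134.98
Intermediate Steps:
L(X, E) = -4 (L(X, E) = -1*4 = -4)
N(W) = -10*√6 (N(W) = (2*√(6 + 0*W²))*(-5) = (2*√(6 + 0))*(-5) = (2*√6)*(-5) = -10*√6)
Z + N(6)*L(6, 7) = 37 - 10*√6*(-4) = 37 + 40*√6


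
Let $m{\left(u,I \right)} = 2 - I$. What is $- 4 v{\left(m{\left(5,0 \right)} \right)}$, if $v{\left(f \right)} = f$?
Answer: $-8$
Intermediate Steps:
$- 4 v{\left(m{\left(5,0 \right)} \right)} = - 4 \left(2 - 0\right) = - 4 \left(2 + 0\right) = \left(-4\right) 2 = -8$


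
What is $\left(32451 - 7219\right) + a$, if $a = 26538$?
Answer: $51770$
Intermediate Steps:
$\left(32451 - 7219\right) + a = \left(32451 - 7219\right) + 26538 = 25232 + 26538 = 51770$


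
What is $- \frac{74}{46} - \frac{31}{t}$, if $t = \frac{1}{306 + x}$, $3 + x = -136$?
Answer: $- \frac{119108}{23} \approx -5178.6$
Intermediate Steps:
$x = -139$ ($x = -3 - 136 = -139$)
$t = \frac{1}{167}$ ($t = \frac{1}{306 - 139} = \frac{1}{167} \approx 0.005988$)
$- \frac{74}{46} - \frac{31}{t} = - \frac{74}{46} - 31 \frac{1}{\frac{1}{167}} = \left(-74\right) \frac{1}{46} - 5177 = - \frac{37}{23} - 5177 = - \frac{119108}{23}$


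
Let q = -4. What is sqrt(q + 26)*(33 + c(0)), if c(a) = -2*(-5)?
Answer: 43*sqrt(22) ≈ 201.69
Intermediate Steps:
c(a) = 10
sqrt(q + 26)*(33 + c(0)) = sqrt(-4 + 26)*(33 + 10) = sqrt(22)*43 = 43*sqrt(22)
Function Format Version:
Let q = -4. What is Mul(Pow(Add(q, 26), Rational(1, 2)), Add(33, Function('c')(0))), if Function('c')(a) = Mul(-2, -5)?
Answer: Mul(43, Pow(22, Rational(1, 2))) ≈ 201.69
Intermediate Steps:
Function('c')(a) = 10
Mul(Pow(Add(q, 26), Rational(1, 2)), Add(33, Function('c')(0))) = Mul(Pow(Add(-4, 26), Rational(1, 2)), Add(33, 10)) = Mul(Pow(22, Rational(1, 2)), 43) = Mul(43, Pow(22, Rational(1, 2)))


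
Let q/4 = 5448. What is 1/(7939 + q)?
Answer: 1/29731 ≈ 3.3635e-5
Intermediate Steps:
q = 21792 (q = 4*5448 = 21792)
1/(7939 + q) = 1/(7939 + 21792) = 1/29731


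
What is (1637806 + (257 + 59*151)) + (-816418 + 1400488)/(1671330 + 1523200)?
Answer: 526130204723/319453 ≈ 1.6470e+6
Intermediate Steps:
(1637806 + (257 + 59*151)) + (-816418 + 1400488)/(1671330 + 1523200) = (1637806 + (257 + 8909)) + 584070/3194530 = (1637806 + 9166) + 584070*(1/3194530) = 1646972 + 58407/319453 = 526130204723/319453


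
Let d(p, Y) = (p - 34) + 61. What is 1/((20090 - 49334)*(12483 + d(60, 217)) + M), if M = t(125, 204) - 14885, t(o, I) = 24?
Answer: -1/367611941 ≈ -2.7203e-9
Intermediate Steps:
d(p, Y) = 27 + p (d(p, Y) = (-34 + p) + 61 = 27 + p)
M = -14861 (M = 24 - 14885 = -14861)
1/((20090 - 49334)*(12483 + d(60, 217)) + M) = 1/((20090 - 49334)*(12483 + (27 + 60)) - 14861) = 1/(-29244*(12483 + 87) - 14861) = 1/(-29244*12570 - 14861) = 1/(-367597080 - 14861) = 1/(-367611941) = -1/367611941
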